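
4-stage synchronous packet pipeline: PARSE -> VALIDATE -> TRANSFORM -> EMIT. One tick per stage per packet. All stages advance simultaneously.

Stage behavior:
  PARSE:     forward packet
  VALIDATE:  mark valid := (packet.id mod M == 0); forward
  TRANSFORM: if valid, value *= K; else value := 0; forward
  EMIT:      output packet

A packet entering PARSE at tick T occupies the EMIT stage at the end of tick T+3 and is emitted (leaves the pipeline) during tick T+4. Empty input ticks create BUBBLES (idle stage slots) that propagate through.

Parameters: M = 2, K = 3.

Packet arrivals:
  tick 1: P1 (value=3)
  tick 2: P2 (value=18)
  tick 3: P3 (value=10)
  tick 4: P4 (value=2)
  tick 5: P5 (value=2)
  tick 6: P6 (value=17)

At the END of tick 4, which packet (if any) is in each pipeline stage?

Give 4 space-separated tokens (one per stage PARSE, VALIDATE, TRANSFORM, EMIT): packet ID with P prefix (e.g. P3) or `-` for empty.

Tick 1: [PARSE:P1(v=3,ok=F), VALIDATE:-, TRANSFORM:-, EMIT:-] out:-; in:P1
Tick 2: [PARSE:P2(v=18,ok=F), VALIDATE:P1(v=3,ok=F), TRANSFORM:-, EMIT:-] out:-; in:P2
Tick 3: [PARSE:P3(v=10,ok=F), VALIDATE:P2(v=18,ok=T), TRANSFORM:P1(v=0,ok=F), EMIT:-] out:-; in:P3
Tick 4: [PARSE:P4(v=2,ok=F), VALIDATE:P3(v=10,ok=F), TRANSFORM:P2(v=54,ok=T), EMIT:P1(v=0,ok=F)] out:-; in:P4
At end of tick 4: ['P4', 'P3', 'P2', 'P1']

Answer: P4 P3 P2 P1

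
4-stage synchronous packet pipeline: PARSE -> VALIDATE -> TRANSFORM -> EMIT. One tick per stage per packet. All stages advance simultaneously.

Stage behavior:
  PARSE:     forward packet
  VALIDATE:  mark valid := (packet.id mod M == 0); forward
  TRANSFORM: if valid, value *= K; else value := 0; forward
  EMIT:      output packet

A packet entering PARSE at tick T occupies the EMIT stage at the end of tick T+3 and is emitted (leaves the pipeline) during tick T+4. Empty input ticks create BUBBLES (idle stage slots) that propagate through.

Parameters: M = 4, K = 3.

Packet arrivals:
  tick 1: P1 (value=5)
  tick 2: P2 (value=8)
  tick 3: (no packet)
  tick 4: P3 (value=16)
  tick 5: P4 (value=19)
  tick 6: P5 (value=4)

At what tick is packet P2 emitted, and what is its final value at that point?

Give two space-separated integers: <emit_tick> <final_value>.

Tick 1: [PARSE:P1(v=5,ok=F), VALIDATE:-, TRANSFORM:-, EMIT:-] out:-; in:P1
Tick 2: [PARSE:P2(v=8,ok=F), VALIDATE:P1(v=5,ok=F), TRANSFORM:-, EMIT:-] out:-; in:P2
Tick 3: [PARSE:-, VALIDATE:P2(v=8,ok=F), TRANSFORM:P1(v=0,ok=F), EMIT:-] out:-; in:-
Tick 4: [PARSE:P3(v=16,ok=F), VALIDATE:-, TRANSFORM:P2(v=0,ok=F), EMIT:P1(v=0,ok=F)] out:-; in:P3
Tick 5: [PARSE:P4(v=19,ok=F), VALIDATE:P3(v=16,ok=F), TRANSFORM:-, EMIT:P2(v=0,ok=F)] out:P1(v=0); in:P4
Tick 6: [PARSE:P5(v=4,ok=F), VALIDATE:P4(v=19,ok=T), TRANSFORM:P3(v=0,ok=F), EMIT:-] out:P2(v=0); in:P5
Tick 7: [PARSE:-, VALIDATE:P5(v=4,ok=F), TRANSFORM:P4(v=57,ok=T), EMIT:P3(v=0,ok=F)] out:-; in:-
Tick 8: [PARSE:-, VALIDATE:-, TRANSFORM:P5(v=0,ok=F), EMIT:P4(v=57,ok=T)] out:P3(v=0); in:-
Tick 9: [PARSE:-, VALIDATE:-, TRANSFORM:-, EMIT:P5(v=0,ok=F)] out:P4(v=57); in:-
Tick 10: [PARSE:-, VALIDATE:-, TRANSFORM:-, EMIT:-] out:P5(v=0); in:-
P2: arrives tick 2, valid=False (id=2, id%4=2), emit tick 6, final value 0

Answer: 6 0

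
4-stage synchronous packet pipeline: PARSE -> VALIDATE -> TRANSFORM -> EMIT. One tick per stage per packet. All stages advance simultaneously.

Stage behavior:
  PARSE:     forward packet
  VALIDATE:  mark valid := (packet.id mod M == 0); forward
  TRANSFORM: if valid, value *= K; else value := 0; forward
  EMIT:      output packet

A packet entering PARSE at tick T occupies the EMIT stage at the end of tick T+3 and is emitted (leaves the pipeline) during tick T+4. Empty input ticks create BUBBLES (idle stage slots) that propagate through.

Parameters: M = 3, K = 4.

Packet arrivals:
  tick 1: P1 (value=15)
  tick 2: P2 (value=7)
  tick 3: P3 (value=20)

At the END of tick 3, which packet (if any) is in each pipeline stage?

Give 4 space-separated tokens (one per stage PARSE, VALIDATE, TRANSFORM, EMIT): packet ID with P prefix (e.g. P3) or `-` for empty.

Tick 1: [PARSE:P1(v=15,ok=F), VALIDATE:-, TRANSFORM:-, EMIT:-] out:-; in:P1
Tick 2: [PARSE:P2(v=7,ok=F), VALIDATE:P1(v=15,ok=F), TRANSFORM:-, EMIT:-] out:-; in:P2
Tick 3: [PARSE:P3(v=20,ok=F), VALIDATE:P2(v=7,ok=F), TRANSFORM:P1(v=0,ok=F), EMIT:-] out:-; in:P3
At end of tick 3: ['P3', 'P2', 'P1', '-']

Answer: P3 P2 P1 -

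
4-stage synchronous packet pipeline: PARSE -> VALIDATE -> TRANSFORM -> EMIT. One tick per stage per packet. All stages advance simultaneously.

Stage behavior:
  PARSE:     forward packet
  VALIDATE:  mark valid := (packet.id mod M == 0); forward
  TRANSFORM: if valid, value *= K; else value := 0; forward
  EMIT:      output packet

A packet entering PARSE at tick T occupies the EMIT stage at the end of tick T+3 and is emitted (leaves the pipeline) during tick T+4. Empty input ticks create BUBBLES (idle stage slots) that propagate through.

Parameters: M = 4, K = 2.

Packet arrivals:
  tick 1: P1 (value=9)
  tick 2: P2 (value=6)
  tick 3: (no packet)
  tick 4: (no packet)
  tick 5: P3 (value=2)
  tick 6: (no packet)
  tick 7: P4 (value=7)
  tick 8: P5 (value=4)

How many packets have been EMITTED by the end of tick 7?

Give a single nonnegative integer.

Answer: 2

Derivation:
Tick 1: [PARSE:P1(v=9,ok=F), VALIDATE:-, TRANSFORM:-, EMIT:-] out:-; in:P1
Tick 2: [PARSE:P2(v=6,ok=F), VALIDATE:P1(v=9,ok=F), TRANSFORM:-, EMIT:-] out:-; in:P2
Tick 3: [PARSE:-, VALIDATE:P2(v=6,ok=F), TRANSFORM:P1(v=0,ok=F), EMIT:-] out:-; in:-
Tick 4: [PARSE:-, VALIDATE:-, TRANSFORM:P2(v=0,ok=F), EMIT:P1(v=0,ok=F)] out:-; in:-
Tick 5: [PARSE:P3(v=2,ok=F), VALIDATE:-, TRANSFORM:-, EMIT:P2(v=0,ok=F)] out:P1(v=0); in:P3
Tick 6: [PARSE:-, VALIDATE:P3(v=2,ok=F), TRANSFORM:-, EMIT:-] out:P2(v=0); in:-
Tick 7: [PARSE:P4(v=7,ok=F), VALIDATE:-, TRANSFORM:P3(v=0,ok=F), EMIT:-] out:-; in:P4
Emitted by tick 7: ['P1', 'P2']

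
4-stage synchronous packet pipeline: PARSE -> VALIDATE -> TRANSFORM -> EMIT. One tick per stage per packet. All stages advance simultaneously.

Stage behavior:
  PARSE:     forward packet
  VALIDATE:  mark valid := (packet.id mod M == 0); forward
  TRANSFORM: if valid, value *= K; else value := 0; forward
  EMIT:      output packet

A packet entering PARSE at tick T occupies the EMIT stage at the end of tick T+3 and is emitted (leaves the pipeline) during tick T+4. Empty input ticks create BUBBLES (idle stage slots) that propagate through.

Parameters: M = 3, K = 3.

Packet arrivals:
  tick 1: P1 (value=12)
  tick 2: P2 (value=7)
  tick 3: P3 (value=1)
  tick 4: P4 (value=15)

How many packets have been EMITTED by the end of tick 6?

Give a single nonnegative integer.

Answer: 2

Derivation:
Tick 1: [PARSE:P1(v=12,ok=F), VALIDATE:-, TRANSFORM:-, EMIT:-] out:-; in:P1
Tick 2: [PARSE:P2(v=7,ok=F), VALIDATE:P1(v=12,ok=F), TRANSFORM:-, EMIT:-] out:-; in:P2
Tick 3: [PARSE:P3(v=1,ok=F), VALIDATE:P2(v=7,ok=F), TRANSFORM:P1(v=0,ok=F), EMIT:-] out:-; in:P3
Tick 4: [PARSE:P4(v=15,ok=F), VALIDATE:P3(v=1,ok=T), TRANSFORM:P2(v=0,ok=F), EMIT:P1(v=0,ok=F)] out:-; in:P4
Tick 5: [PARSE:-, VALIDATE:P4(v=15,ok=F), TRANSFORM:P3(v=3,ok=T), EMIT:P2(v=0,ok=F)] out:P1(v=0); in:-
Tick 6: [PARSE:-, VALIDATE:-, TRANSFORM:P4(v=0,ok=F), EMIT:P3(v=3,ok=T)] out:P2(v=0); in:-
Emitted by tick 6: ['P1', 'P2']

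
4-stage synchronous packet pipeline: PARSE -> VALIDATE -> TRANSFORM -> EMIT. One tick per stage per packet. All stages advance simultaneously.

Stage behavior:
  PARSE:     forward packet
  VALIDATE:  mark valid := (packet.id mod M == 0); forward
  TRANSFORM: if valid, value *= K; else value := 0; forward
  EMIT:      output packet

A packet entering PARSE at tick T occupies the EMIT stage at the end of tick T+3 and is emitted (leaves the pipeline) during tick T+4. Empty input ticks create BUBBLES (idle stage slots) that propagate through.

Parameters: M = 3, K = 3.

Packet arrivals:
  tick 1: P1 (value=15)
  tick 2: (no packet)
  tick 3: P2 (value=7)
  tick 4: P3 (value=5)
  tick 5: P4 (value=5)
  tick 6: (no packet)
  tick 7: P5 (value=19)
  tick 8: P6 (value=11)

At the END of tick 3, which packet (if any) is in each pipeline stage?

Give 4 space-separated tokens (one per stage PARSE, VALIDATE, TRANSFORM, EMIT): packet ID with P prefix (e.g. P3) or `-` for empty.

Answer: P2 - P1 -

Derivation:
Tick 1: [PARSE:P1(v=15,ok=F), VALIDATE:-, TRANSFORM:-, EMIT:-] out:-; in:P1
Tick 2: [PARSE:-, VALIDATE:P1(v=15,ok=F), TRANSFORM:-, EMIT:-] out:-; in:-
Tick 3: [PARSE:P2(v=7,ok=F), VALIDATE:-, TRANSFORM:P1(v=0,ok=F), EMIT:-] out:-; in:P2
At end of tick 3: ['P2', '-', 'P1', '-']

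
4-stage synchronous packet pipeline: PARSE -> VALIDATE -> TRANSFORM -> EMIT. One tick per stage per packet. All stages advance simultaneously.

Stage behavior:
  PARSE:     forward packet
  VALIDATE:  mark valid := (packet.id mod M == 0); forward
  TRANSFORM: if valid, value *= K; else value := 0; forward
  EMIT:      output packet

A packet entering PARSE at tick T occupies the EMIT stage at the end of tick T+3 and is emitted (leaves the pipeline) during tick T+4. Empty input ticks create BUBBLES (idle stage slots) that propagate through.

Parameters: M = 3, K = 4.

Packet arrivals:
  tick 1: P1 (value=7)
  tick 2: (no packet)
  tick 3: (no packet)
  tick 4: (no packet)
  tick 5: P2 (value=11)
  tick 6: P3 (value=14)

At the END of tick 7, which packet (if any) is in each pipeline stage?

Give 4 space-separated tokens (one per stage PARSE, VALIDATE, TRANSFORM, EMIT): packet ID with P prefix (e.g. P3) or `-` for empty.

Answer: - P3 P2 -

Derivation:
Tick 1: [PARSE:P1(v=7,ok=F), VALIDATE:-, TRANSFORM:-, EMIT:-] out:-; in:P1
Tick 2: [PARSE:-, VALIDATE:P1(v=7,ok=F), TRANSFORM:-, EMIT:-] out:-; in:-
Tick 3: [PARSE:-, VALIDATE:-, TRANSFORM:P1(v=0,ok=F), EMIT:-] out:-; in:-
Tick 4: [PARSE:-, VALIDATE:-, TRANSFORM:-, EMIT:P1(v=0,ok=F)] out:-; in:-
Tick 5: [PARSE:P2(v=11,ok=F), VALIDATE:-, TRANSFORM:-, EMIT:-] out:P1(v=0); in:P2
Tick 6: [PARSE:P3(v=14,ok=F), VALIDATE:P2(v=11,ok=F), TRANSFORM:-, EMIT:-] out:-; in:P3
Tick 7: [PARSE:-, VALIDATE:P3(v=14,ok=T), TRANSFORM:P2(v=0,ok=F), EMIT:-] out:-; in:-
At end of tick 7: ['-', 'P3', 'P2', '-']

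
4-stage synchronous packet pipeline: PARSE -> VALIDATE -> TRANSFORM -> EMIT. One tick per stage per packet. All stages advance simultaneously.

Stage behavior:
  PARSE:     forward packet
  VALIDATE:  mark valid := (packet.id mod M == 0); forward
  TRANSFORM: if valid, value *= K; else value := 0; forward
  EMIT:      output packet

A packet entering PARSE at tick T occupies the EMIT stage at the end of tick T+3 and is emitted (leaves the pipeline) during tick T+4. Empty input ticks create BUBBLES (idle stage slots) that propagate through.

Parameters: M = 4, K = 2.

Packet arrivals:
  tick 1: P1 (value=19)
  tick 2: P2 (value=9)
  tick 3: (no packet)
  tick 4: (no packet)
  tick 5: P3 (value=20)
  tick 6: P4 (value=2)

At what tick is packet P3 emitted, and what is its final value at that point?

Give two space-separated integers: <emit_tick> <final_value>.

Tick 1: [PARSE:P1(v=19,ok=F), VALIDATE:-, TRANSFORM:-, EMIT:-] out:-; in:P1
Tick 2: [PARSE:P2(v=9,ok=F), VALIDATE:P1(v=19,ok=F), TRANSFORM:-, EMIT:-] out:-; in:P2
Tick 3: [PARSE:-, VALIDATE:P2(v=9,ok=F), TRANSFORM:P1(v=0,ok=F), EMIT:-] out:-; in:-
Tick 4: [PARSE:-, VALIDATE:-, TRANSFORM:P2(v=0,ok=F), EMIT:P1(v=0,ok=F)] out:-; in:-
Tick 5: [PARSE:P3(v=20,ok=F), VALIDATE:-, TRANSFORM:-, EMIT:P2(v=0,ok=F)] out:P1(v=0); in:P3
Tick 6: [PARSE:P4(v=2,ok=F), VALIDATE:P3(v=20,ok=F), TRANSFORM:-, EMIT:-] out:P2(v=0); in:P4
Tick 7: [PARSE:-, VALIDATE:P4(v=2,ok=T), TRANSFORM:P3(v=0,ok=F), EMIT:-] out:-; in:-
Tick 8: [PARSE:-, VALIDATE:-, TRANSFORM:P4(v=4,ok=T), EMIT:P3(v=0,ok=F)] out:-; in:-
Tick 9: [PARSE:-, VALIDATE:-, TRANSFORM:-, EMIT:P4(v=4,ok=T)] out:P3(v=0); in:-
Tick 10: [PARSE:-, VALIDATE:-, TRANSFORM:-, EMIT:-] out:P4(v=4); in:-
P3: arrives tick 5, valid=False (id=3, id%4=3), emit tick 9, final value 0

Answer: 9 0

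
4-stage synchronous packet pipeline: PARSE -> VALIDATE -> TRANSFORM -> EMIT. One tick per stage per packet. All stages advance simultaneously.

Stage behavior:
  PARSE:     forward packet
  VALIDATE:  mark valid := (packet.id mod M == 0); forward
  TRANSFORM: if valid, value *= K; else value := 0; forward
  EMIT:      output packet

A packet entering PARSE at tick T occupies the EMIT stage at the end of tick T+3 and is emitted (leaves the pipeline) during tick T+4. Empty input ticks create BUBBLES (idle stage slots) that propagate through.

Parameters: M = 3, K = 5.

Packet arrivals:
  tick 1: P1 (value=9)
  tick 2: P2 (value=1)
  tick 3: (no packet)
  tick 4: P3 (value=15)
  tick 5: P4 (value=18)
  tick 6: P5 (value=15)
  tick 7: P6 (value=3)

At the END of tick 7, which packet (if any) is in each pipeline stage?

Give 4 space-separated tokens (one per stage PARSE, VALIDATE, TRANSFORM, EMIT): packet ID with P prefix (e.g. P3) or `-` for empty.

Tick 1: [PARSE:P1(v=9,ok=F), VALIDATE:-, TRANSFORM:-, EMIT:-] out:-; in:P1
Tick 2: [PARSE:P2(v=1,ok=F), VALIDATE:P1(v=9,ok=F), TRANSFORM:-, EMIT:-] out:-; in:P2
Tick 3: [PARSE:-, VALIDATE:P2(v=1,ok=F), TRANSFORM:P1(v=0,ok=F), EMIT:-] out:-; in:-
Tick 4: [PARSE:P3(v=15,ok=F), VALIDATE:-, TRANSFORM:P2(v=0,ok=F), EMIT:P1(v=0,ok=F)] out:-; in:P3
Tick 5: [PARSE:P4(v=18,ok=F), VALIDATE:P3(v=15,ok=T), TRANSFORM:-, EMIT:P2(v=0,ok=F)] out:P1(v=0); in:P4
Tick 6: [PARSE:P5(v=15,ok=F), VALIDATE:P4(v=18,ok=F), TRANSFORM:P3(v=75,ok=T), EMIT:-] out:P2(v=0); in:P5
Tick 7: [PARSE:P6(v=3,ok=F), VALIDATE:P5(v=15,ok=F), TRANSFORM:P4(v=0,ok=F), EMIT:P3(v=75,ok=T)] out:-; in:P6
At end of tick 7: ['P6', 'P5', 'P4', 'P3']

Answer: P6 P5 P4 P3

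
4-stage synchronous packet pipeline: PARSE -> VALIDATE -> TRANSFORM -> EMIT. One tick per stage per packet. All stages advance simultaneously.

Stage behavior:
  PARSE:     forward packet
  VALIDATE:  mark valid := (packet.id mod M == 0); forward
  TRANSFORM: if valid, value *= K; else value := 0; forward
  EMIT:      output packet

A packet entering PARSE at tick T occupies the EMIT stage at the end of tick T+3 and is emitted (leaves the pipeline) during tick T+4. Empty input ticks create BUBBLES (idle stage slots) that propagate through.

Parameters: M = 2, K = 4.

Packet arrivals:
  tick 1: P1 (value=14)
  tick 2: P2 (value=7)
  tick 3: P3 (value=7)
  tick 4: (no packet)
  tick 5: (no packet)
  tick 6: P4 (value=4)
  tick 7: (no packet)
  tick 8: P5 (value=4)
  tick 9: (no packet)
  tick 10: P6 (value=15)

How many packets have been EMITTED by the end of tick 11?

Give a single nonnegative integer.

Answer: 4

Derivation:
Tick 1: [PARSE:P1(v=14,ok=F), VALIDATE:-, TRANSFORM:-, EMIT:-] out:-; in:P1
Tick 2: [PARSE:P2(v=7,ok=F), VALIDATE:P1(v=14,ok=F), TRANSFORM:-, EMIT:-] out:-; in:P2
Tick 3: [PARSE:P3(v=7,ok=F), VALIDATE:P2(v=7,ok=T), TRANSFORM:P1(v=0,ok=F), EMIT:-] out:-; in:P3
Tick 4: [PARSE:-, VALIDATE:P3(v=7,ok=F), TRANSFORM:P2(v=28,ok=T), EMIT:P1(v=0,ok=F)] out:-; in:-
Tick 5: [PARSE:-, VALIDATE:-, TRANSFORM:P3(v=0,ok=F), EMIT:P2(v=28,ok=T)] out:P1(v=0); in:-
Tick 6: [PARSE:P4(v=4,ok=F), VALIDATE:-, TRANSFORM:-, EMIT:P3(v=0,ok=F)] out:P2(v=28); in:P4
Tick 7: [PARSE:-, VALIDATE:P4(v=4,ok=T), TRANSFORM:-, EMIT:-] out:P3(v=0); in:-
Tick 8: [PARSE:P5(v=4,ok=F), VALIDATE:-, TRANSFORM:P4(v=16,ok=T), EMIT:-] out:-; in:P5
Tick 9: [PARSE:-, VALIDATE:P5(v=4,ok=F), TRANSFORM:-, EMIT:P4(v=16,ok=T)] out:-; in:-
Tick 10: [PARSE:P6(v=15,ok=F), VALIDATE:-, TRANSFORM:P5(v=0,ok=F), EMIT:-] out:P4(v=16); in:P6
Tick 11: [PARSE:-, VALIDATE:P6(v=15,ok=T), TRANSFORM:-, EMIT:P5(v=0,ok=F)] out:-; in:-
Emitted by tick 11: ['P1', 'P2', 'P3', 'P4']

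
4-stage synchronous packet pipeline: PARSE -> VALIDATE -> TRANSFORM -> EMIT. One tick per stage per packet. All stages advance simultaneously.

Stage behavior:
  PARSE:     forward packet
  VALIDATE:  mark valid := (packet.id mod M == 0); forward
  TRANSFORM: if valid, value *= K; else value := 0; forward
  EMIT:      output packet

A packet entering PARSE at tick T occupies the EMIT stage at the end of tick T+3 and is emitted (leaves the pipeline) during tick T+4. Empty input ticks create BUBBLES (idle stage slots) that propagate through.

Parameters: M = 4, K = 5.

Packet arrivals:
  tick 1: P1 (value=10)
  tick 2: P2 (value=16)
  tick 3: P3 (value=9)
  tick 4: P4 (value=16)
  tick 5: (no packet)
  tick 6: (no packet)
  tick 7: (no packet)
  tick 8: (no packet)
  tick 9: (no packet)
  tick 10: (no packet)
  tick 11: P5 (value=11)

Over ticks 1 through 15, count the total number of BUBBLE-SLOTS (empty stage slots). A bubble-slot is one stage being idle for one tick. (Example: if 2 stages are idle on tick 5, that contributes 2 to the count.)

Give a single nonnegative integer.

Answer: 40

Derivation:
Tick 1: [PARSE:P1(v=10,ok=F), VALIDATE:-, TRANSFORM:-, EMIT:-] out:-; bubbles=3
Tick 2: [PARSE:P2(v=16,ok=F), VALIDATE:P1(v=10,ok=F), TRANSFORM:-, EMIT:-] out:-; bubbles=2
Tick 3: [PARSE:P3(v=9,ok=F), VALIDATE:P2(v=16,ok=F), TRANSFORM:P1(v=0,ok=F), EMIT:-] out:-; bubbles=1
Tick 4: [PARSE:P4(v=16,ok=F), VALIDATE:P3(v=9,ok=F), TRANSFORM:P2(v=0,ok=F), EMIT:P1(v=0,ok=F)] out:-; bubbles=0
Tick 5: [PARSE:-, VALIDATE:P4(v=16,ok=T), TRANSFORM:P3(v=0,ok=F), EMIT:P2(v=0,ok=F)] out:P1(v=0); bubbles=1
Tick 6: [PARSE:-, VALIDATE:-, TRANSFORM:P4(v=80,ok=T), EMIT:P3(v=0,ok=F)] out:P2(v=0); bubbles=2
Tick 7: [PARSE:-, VALIDATE:-, TRANSFORM:-, EMIT:P4(v=80,ok=T)] out:P3(v=0); bubbles=3
Tick 8: [PARSE:-, VALIDATE:-, TRANSFORM:-, EMIT:-] out:P4(v=80); bubbles=4
Tick 9: [PARSE:-, VALIDATE:-, TRANSFORM:-, EMIT:-] out:-; bubbles=4
Tick 10: [PARSE:-, VALIDATE:-, TRANSFORM:-, EMIT:-] out:-; bubbles=4
Tick 11: [PARSE:P5(v=11,ok=F), VALIDATE:-, TRANSFORM:-, EMIT:-] out:-; bubbles=3
Tick 12: [PARSE:-, VALIDATE:P5(v=11,ok=F), TRANSFORM:-, EMIT:-] out:-; bubbles=3
Tick 13: [PARSE:-, VALIDATE:-, TRANSFORM:P5(v=0,ok=F), EMIT:-] out:-; bubbles=3
Tick 14: [PARSE:-, VALIDATE:-, TRANSFORM:-, EMIT:P5(v=0,ok=F)] out:-; bubbles=3
Tick 15: [PARSE:-, VALIDATE:-, TRANSFORM:-, EMIT:-] out:P5(v=0); bubbles=4
Total bubble-slots: 40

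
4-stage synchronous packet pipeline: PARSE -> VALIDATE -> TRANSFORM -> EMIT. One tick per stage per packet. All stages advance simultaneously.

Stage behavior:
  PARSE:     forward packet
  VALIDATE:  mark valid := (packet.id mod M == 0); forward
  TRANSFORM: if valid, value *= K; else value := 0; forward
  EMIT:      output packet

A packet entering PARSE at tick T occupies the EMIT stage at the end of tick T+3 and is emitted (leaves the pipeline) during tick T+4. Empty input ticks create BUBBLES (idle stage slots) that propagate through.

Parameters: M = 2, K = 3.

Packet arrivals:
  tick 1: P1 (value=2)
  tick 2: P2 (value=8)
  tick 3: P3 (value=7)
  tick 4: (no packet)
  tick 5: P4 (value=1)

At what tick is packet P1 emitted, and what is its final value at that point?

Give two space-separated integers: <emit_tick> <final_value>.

Answer: 5 0

Derivation:
Tick 1: [PARSE:P1(v=2,ok=F), VALIDATE:-, TRANSFORM:-, EMIT:-] out:-; in:P1
Tick 2: [PARSE:P2(v=8,ok=F), VALIDATE:P1(v=2,ok=F), TRANSFORM:-, EMIT:-] out:-; in:P2
Tick 3: [PARSE:P3(v=7,ok=F), VALIDATE:P2(v=8,ok=T), TRANSFORM:P1(v=0,ok=F), EMIT:-] out:-; in:P3
Tick 4: [PARSE:-, VALIDATE:P3(v=7,ok=F), TRANSFORM:P2(v=24,ok=T), EMIT:P1(v=0,ok=F)] out:-; in:-
Tick 5: [PARSE:P4(v=1,ok=F), VALIDATE:-, TRANSFORM:P3(v=0,ok=F), EMIT:P2(v=24,ok=T)] out:P1(v=0); in:P4
Tick 6: [PARSE:-, VALIDATE:P4(v=1,ok=T), TRANSFORM:-, EMIT:P3(v=0,ok=F)] out:P2(v=24); in:-
Tick 7: [PARSE:-, VALIDATE:-, TRANSFORM:P4(v=3,ok=T), EMIT:-] out:P3(v=0); in:-
Tick 8: [PARSE:-, VALIDATE:-, TRANSFORM:-, EMIT:P4(v=3,ok=T)] out:-; in:-
Tick 9: [PARSE:-, VALIDATE:-, TRANSFORM:-, EMIT:-] out:P4(v=3); in:-
P1: arrives tick 1, valid=False (id=1, id%2=1), emit tick 5, final value 0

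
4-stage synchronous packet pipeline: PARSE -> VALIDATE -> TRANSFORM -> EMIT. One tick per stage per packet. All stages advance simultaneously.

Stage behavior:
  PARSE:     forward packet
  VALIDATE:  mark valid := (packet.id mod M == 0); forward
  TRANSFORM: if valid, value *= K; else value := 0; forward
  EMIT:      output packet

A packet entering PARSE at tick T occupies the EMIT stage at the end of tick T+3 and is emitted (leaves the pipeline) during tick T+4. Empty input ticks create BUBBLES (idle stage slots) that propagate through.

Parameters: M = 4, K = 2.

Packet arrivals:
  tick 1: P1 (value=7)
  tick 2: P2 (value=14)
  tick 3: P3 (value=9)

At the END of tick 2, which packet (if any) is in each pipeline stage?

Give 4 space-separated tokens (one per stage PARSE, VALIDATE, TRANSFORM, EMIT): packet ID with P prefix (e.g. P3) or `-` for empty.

Answer: P2 P1 - -

Derivation:
Tick 1: [PARSE:P1(v=7,ok=F), VALIDATE:-, TRANSFORM:-, EMIT:-] out:-; in:P1
Tick 2: [PARSE:P2(v=14,ok=F), VALIDATE:P1(v=7,ok=F), TRANSFORM:-, EMIT:-] out:-; in:P2
At end of tick 2: ['P2', 'P1', '-', '-']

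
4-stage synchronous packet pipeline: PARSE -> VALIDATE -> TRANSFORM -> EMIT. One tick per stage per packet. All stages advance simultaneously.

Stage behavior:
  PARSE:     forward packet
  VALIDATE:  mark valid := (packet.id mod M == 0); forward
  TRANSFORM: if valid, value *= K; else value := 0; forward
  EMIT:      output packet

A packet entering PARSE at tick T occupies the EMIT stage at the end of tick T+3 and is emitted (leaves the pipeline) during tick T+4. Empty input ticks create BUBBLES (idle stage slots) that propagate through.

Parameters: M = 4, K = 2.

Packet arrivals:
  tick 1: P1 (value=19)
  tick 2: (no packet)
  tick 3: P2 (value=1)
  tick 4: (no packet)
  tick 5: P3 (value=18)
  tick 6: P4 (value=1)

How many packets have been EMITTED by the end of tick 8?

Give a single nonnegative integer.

Answer: 2

Derivation:
Tick 1: [PARSE:P1(v=19,ok=F), VALIDATE:-, TRANSFORM:-, EMIT:-] out:-; in:P1
Tick 2: [PARSE:-, VALIDATE:P1(v=19,ok=F), TRANSFORM:-, EMIT:-] out:-; in:-
Tick 3: [PARSE:P2(v=1,ok=F), VALIDATE:-, TRANSFORM:P1(v=0,ok=F), EMIT:-] out:-; in:P2
Tick 4: [PARSE:-, VALIDATE:P2(v=1,ok=F), TRANSFORM:-, EMIT:P1(v=0,ok=F)] out:-; in:-
Tick 5: [PARSE:P3(v=18,ok=F), VALIDATE:-, TRANSFORM:P2(v=0,ok=F), EMIT:-] out:P1(v=0); in:P3
Tick 6: [PARSE:P4(v=1,ok=F), VALIDATE:P3(v=18,ok=F), TRANSFORM:-, EMIT:P2(v=0,ok=F)] out:-; in:P4
Tick 7: [PARSE:-, VALIDATE:P4(v=1,ok=T), TRANSFORM:P3(v=0,ok=F), EMIT:-] out:P2(v=0); in:-
Tick 8: [PARSE:-, VALIDATE:-, TRANSFORM:P4(v=2,ok=T), EMIT:P3(v=0,ok=F)] out:-; in:-
Emitted by tick 8: ['P1', 'P2']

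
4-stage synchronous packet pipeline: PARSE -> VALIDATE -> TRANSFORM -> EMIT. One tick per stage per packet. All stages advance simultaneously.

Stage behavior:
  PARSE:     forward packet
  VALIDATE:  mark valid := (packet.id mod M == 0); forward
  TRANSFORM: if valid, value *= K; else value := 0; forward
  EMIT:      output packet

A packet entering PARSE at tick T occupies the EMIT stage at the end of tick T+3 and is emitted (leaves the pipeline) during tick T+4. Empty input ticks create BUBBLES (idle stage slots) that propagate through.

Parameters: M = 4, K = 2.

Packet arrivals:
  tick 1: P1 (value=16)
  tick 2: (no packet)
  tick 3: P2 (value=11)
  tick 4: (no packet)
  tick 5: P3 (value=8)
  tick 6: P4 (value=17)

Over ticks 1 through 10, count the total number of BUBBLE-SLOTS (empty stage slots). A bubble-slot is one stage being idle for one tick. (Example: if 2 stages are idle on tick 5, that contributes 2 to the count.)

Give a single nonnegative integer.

Answer: 24

Derivation:
Tick 1: [PARSE:P1(v=16,ok=F), VALIDATE:-, TRANSFORM:-, EMIT:-] out:-; bubbles=3
Tick 2: [PARSE:-, VALIDATE:P1(v=16,ok=F), TRANSFORM:-, EMIT:-] out:-; bubbles=3
Tick 3: [PARSE:P2(v=11,ok=F), VALIDATE:-, TRANSFORM:P1(v=0,ok=F), EMIT:-] out:-; bubbles=2
Tick 4: [PARSE:-, VALIDATE:P2(v=11,ok=F), TRANSFORM:-, EMIT:P1(v=0,ok=F)] out:-; bubbles=2
Tick 5: [PARSE:P3(v=8,ok=F), VALIDATE:-, TRANSFORM:P2(v=0,ok=F), EMIT:-] out:P1(v=0); bubbles=2
Tick 6: [PARSE:P4(v=17,ok=F), VALIDATE:P3(v=8,ok=F), TRANSFORM:-, EMIT:P2(v=0,ok=F)] out:-; bubbles=1
Tick 7: [PARSE:-, VALIDATE:P4(v=17,ok=T), TRANSFORM:P3(v=0,ok=F), EMIT:-] out:P2(v=0); bubbles=2
Tick 8: [PARSE:-, VALIDATE:-, TRANSFORM:P4(v=34,ok=T), EMIT:P3(v=0,ok=F)] out:-; bubbles=2
Tick 9: [PARSE:-, VALIDATE:-, TRANSFORM:-, EMIT:P4(v=34,ok=T)] out:P3(v=0); bubbles=3
Tick 10: [PARSE:-, VALIDATE:-, TRANSFORM:-, EMIT:-] out:P4(v=34); bubbles=4
Total bubble-slots: 24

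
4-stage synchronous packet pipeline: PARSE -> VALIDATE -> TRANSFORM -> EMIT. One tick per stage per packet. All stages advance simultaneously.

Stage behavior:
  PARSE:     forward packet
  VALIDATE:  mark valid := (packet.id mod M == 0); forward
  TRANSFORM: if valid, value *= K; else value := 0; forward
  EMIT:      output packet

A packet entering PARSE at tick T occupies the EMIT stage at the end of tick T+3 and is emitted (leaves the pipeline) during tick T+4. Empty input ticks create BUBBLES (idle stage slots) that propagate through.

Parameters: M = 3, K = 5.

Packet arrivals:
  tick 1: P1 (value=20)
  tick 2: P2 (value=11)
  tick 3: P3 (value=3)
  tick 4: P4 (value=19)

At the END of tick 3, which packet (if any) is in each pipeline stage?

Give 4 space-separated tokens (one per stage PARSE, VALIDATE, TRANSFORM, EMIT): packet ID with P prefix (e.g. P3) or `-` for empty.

Tick 1: [PARSE:P1(v=20,ok=F), VALIDATE:-, TRANSFORM:-, EMIT:-] out:-; in:P1
Tick 2: [PARSE:P2(v=11,ok=F), VALIDATE:P1(v=20,ok=F), TRANSFORM:-, EMIT:-] out:-; in:P2
Tick 3: [PARSE:P3(v=3,ok=F), VALIDATE:P2(v=11,ok=F), TRANSFORM:P1(v=0,ok=F), EMIT:-] out:-; in:P3
At end of tick 3: ['P3', 'P2', 'P1', '-']

Answer: P3 P2 P1 -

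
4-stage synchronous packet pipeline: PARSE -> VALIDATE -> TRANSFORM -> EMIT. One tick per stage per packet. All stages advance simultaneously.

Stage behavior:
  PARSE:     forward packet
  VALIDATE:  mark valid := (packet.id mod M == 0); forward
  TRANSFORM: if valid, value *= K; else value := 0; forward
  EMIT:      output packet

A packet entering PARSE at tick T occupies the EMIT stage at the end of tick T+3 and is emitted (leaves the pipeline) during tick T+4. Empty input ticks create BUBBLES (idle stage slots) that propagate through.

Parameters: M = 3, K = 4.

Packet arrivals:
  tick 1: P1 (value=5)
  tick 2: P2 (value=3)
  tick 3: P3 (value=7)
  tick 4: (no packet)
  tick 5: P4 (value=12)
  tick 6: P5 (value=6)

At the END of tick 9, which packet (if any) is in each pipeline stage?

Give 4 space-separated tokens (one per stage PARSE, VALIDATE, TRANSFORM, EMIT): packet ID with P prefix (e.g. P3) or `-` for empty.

Answer: - - - P5

Derivation:
Tick 1: [PARSE:P1(v=5,ok=F), VALIDATE:-, TRANSFORM:-, EMIT:-] out:-; in:P1
Tick 2: [PARSE:P2(v=3,ok=F), VALIDATE:P1(v=5,ok=F), TRANSFORM:-, EMIT:-] out:-; in:P2
Tick 3: [PARSE:P3(v=7,ok=F), VALIDATE:P2(v=3,ok=F), TRANSFORM:P1(v=0,ok=F), EMIT:-] out:-; in:P3
Tick 4: [PARSE:-, VALIDATE:P3(v=7,ok=T), TRANSFORM:P2(v=0,ok=F), EMIT:P1(v=0,ok=F)] out:-; in:-
Tick 5: [PARSE:P4(v=12,ok=F), VALIDATE:-, TRANSFORM:P3(v=28,ok=T), EMIT:P2(v=0,ok=F)] out:P1(v=0); in:P4
Tick 6: [PARSE:P5(v=6,ok=F), VALIDATE:P4(v=12,ok=F), TRANSFORM:-, EMIT:P3(v=28,ok=T)] out:P2(v=0); in:P5
Tick 7: [PARSE:-, VALIDATE:P5(v=6,ok=F), TRANSFORM:P4(v=0,ok=F), EMIT:-] out:P3(v=28); in:-
Tick 8: [PARSE:-, VALIDATE:-, TRANSFORM:P5(v=0,ok=F), EMIT:P4(v=0,ok=F)] out:-; in:-
Tick 9: [PARSE:-, VALIDATE:-, TRANSFORM:-, EMIT:P5(v=0,ok=F)] out:P4(v=0); in:-
At end of tick 9: ['-', '-', '-', 'P5']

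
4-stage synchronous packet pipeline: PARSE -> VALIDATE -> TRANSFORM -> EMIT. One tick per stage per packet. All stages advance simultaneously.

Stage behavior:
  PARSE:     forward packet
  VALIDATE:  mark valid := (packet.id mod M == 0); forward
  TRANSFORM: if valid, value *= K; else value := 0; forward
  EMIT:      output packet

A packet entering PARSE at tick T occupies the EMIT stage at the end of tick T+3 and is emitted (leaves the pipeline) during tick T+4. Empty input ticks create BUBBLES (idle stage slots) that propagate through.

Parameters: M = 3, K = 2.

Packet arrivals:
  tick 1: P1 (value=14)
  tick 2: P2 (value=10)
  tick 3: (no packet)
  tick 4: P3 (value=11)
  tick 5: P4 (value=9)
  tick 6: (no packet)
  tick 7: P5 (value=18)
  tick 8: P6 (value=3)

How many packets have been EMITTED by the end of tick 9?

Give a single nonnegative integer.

Tick 1: [PARSE:P1(v=14,ok=F), VALIDATE:-, TRANSFORM:-, EMIT:-] out:-; in:P1
Tick 2: [PARSE:P2(v=10,ok=F), VALIDATE:P1(v=14,ok=F), TRANSFORM:-, EMIT:-] out:-; in:P2
Tick 3: [PARSE:-, VALIDATE:P2(v=10,ok=F), TRANSFORM:P1(v=0,ok=F), EMIT:-] out:-; in:-
Tick 4: [PARSE:P3(v=11,ok=F), VALIDATE:-, TRANSFORM:P2(v=0,ok=F), EMIT:P1(v=0,ok=F)] out:-; in:P3
Tick 5: [PARSE:P4(v=9,ok=F), VALIDATE:P3(v=11,ok=T), TRANSFORM:-, EMIT:P2(v=0,ok=F)] out:P1(v=0); in:P4
Tick 6: [PARSE:-, VALIDATE:P4(v=9,ok=F), TRANSFORM:P3(v=22,ok=T), EMIT:-] out:P2(v=0); in:-
Tick 7: [PARSE:P5(v=18,ok=F), VALIDATE:-, TRANSFORM:P4(v=0,ok=F), EMIT:P3(v=22,ok=T)] out:-; in:P5
Tick 8: [PARSE:P6(v=3,ok=F), VALIDATE:P5(v=18,ok=F), TRANSFORM:-, EMIT:P4(v=0,ok=F)] out:P3(v=22); in:P6
Tick 9: [PARSE:-, VALIDATE:P6(v=3,ok=T), TRANSFORM:P5(v=0,ok=F), EMIT:-] out:P4(v=0); in:-
Emitted by tick 9: ['P1', 'P2', 'P3', 'P4']

Answer: 4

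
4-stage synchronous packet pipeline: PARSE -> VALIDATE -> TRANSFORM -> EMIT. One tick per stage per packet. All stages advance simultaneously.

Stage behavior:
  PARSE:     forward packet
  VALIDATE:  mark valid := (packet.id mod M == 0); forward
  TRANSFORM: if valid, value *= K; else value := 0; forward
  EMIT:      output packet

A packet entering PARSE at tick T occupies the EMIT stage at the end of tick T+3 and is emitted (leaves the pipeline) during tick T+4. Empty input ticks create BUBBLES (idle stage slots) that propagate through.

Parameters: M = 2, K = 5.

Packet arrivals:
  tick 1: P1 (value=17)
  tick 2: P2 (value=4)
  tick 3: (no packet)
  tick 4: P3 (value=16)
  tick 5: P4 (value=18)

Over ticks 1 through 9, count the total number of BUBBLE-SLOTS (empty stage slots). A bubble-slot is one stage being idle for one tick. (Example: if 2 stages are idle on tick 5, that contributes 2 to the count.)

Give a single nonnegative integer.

Answer: 20

Derivation:
Tick 1: [PARSE:P1(v=17,ok=F), VALIDATE:-, TRANSFORM:-, EMIT:-] out:-; bubbles=3
Tick 2: [PARSE:P2(v=4,ok=F), VALIDATE:P1(v=17,ok=F), TRANSFORM:-, EMIT:-] out:-; bubbles=2
Tick 3: [PARSE:-, VALIDATE:P2(v=4,ok=T), TRANSFORM:P1(v=0,ok=F), EMIT:-] out:-; bubbles=2
Tick 4: [PARSE:P3(v=16,ok=F), VALIDATE:-, TRANSFORM:P2(v=20,ok=T), EMIT:P1(v=0,ok=F)] out:-; bubbles=1
Tick 5: [PARSE:P4(v=18,ok=F), VALIDATE:P3(v=16,ok=F), TRANSFORM:-, EMIT:P2(v=20,ok=T)] out:P1(v=0); bubbles=1
Tick 6: [PARSE:-, VALIDATE:P4(v=18,ok=T), TRANSFORM:P3(v=0,ok=F), EMIT:-] out:P2(v=20); bubbles=2
Tick 7: [PARSE:-, VALIDATE:-, TRANSFORM:P4(v=90,ok=T), EMIT:P3(v=0,ok=F)] out:-; bubbles=2
Tick 8: [PARSE:-, VALIDATE:-, TRANSFORM:-, EMIT:P4(v=90,ok=T)] out:P3(v=0); bubbles=3
Tick 9: [PARSE:-, VALIDATE:-, TRANSFORM:-, EMIT:-] out:P4(v=90); bubbles=4
Total bubble-slots: 20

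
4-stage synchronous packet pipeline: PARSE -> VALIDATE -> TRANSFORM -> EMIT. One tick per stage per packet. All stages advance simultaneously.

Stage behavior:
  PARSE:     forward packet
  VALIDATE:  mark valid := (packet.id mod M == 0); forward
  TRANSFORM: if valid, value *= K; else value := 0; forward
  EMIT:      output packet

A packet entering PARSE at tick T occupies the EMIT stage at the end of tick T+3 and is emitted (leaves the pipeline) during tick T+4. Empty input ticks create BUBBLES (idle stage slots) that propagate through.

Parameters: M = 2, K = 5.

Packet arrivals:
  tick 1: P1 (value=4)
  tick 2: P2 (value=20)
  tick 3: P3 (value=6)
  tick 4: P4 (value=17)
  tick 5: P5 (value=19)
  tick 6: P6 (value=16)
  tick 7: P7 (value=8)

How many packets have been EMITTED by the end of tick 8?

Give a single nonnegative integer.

Answer: 4

Derivation:
Tick 1: [PARSE:P1(v=4,ok=F), VALIDATE:-, TRANSFORM:-, EMIT:-] out:-; in:P1
Tick 2: [PARSE:P2(v=20,ok=F), VALIDATE:P1(v=4,ok=F), TRANSFORM:-, EMIT:-] out:-; in:P2
Tick 3: [PARSE:P3(v=6,ok=F), VALIDATE:P2(v=20,ok=T), TRANSFORM:P1(v=0,ok=F), EMIT:-] out:-; in:P3
Tick 4: [PARSE:P4(v=17,ok=F), VALIDATE:P3(v=6,ok=F), TRANSFORM:P2(v=100,ok=T), EMIT:P1(v=0,ok=F)] out:-; in:P4
Tick 5: [PARSE:P5(v=19,ok=F), VALIDATE:P4(v=17,ok=T), TRANSFORM:P3(v=0,ok=F), EMIT:P2(v=100,ok=T)] out:P1(v=0); in:P5
Tick 6: [PARSE:P6(v=16,ok=F), VALIDATE:P5(v=19,ok=F), TRANSFORM:P4(v=85,ok=T), EMIT:P3(v=0,ok=F)] out:P2(v=100); in:P6
Tick 7: [PARSE:P7(v=8,ok=F), VALIDATE:P6(v=16,ok=T), TRANSFORM:P5(v=0,ok=F), EMIT:P4(v=85,ok=T)] out:P3(v=0); in:P7
Tick 8: [PARSE:-, VALIDATE:P7(v=8,ok=F), TRANSFORM:P6(v=80,ok=T), EMIT:P5(v=0,ok=F)] out:P4(v=85); in:-
Emitted by tick 8: ['P1', 'P2', 'P3', 'P4']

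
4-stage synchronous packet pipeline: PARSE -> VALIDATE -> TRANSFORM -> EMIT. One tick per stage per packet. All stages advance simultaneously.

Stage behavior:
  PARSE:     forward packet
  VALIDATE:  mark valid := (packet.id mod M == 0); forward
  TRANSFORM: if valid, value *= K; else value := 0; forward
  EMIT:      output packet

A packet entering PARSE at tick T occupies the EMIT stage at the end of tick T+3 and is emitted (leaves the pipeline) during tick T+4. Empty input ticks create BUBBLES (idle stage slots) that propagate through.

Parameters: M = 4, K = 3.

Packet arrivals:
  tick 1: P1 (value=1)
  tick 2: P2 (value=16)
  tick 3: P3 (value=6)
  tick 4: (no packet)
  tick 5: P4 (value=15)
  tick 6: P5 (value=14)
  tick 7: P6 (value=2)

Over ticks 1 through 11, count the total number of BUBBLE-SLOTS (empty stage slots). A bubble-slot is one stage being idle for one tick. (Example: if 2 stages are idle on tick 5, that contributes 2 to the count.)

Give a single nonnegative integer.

Tick 1: [PARSE:P1(v=1,ok=F), VALIDATE:-, TRANSFORM:-, EMIT:-] out:-; bubbles=3
Tick 2: [PARSE:P2(v=16,ok=F), VALIDATE:P1(v=1,ok=F), TRANSFORM:-, EMIT:-] out:-; bubbles=2
Tick 3: [PARSE:P3(v=6,ok=F), VALIDATE:P2(v=16,ok=F), TRANSFORM:P1(v=0,ok=F), EMIT:-] out:-; bubbles=1
Tick 4: [PARSE:-, VALIDATE:P3(v=6,ok=F), TRANSFORM:P2(v=0,ok=F), EMIT:P1(v=0,ok=F)] out:-; bubbles=1
Tick 5: [PARSE:P4(v=15,ok=F), VALIDATE:-, TRANSFORM:P3(v=0,ok=F), EMIT:P2(v=0,ok=F)] out:P1(v=0); bubbles=1
Tick 6: [PARSE:P5(v=14,ok=F), VALIDATE:P4(v=15,ok=T), TRANSFORM:-, EMIT:P3(v=0,ok=F)] out:P2(v=0); bubbles=1
Tick 7: [PARSE:P6(v=2,ok=F), VALIDATE:P5(v=14,ok=F), TRANSFORM:P4(v=45,ok=T), EMIT:-] out:P3(v=0); bubbles=1
Tick 8: [PARSE:-, VALIDATE:P6(v=2,ok=F), TRANSFORM:P5(v=0,ok=F), EMIT:P4(v=45,ok=T)] out:-; bubbles=1
Tick 9: [PARSE:-, VALIDATE:-, TRANSFORM:P6(v=0,ok=F), EMIT:P5(v=0,ok=F)] out:P4(v=45); bubbles=2
Tick 10: [PARSE:-, VALIDATE:-, TRANSFORM:-, EMIT:P6(v=0,ok=F)] out:P5(v=0); bubbles=3
Tick 11: [PARSE:-, VALIDATE:-, TRANSFORM:-, EMIT:-] out:P6(v=0); bubbles=4
Total bubble-slots: 20

Answer: 20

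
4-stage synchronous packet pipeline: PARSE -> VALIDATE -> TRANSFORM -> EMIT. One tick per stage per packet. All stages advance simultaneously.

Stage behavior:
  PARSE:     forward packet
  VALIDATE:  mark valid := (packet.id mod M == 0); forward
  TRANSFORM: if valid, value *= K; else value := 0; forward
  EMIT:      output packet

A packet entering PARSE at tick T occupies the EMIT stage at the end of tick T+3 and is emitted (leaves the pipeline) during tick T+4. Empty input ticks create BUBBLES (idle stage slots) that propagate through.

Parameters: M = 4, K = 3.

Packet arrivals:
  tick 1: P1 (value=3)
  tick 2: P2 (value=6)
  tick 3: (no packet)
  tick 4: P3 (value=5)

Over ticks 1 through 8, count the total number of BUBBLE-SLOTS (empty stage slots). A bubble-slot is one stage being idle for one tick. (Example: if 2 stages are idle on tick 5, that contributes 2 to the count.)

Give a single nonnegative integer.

Tick 1: [PARSE:P1(v=3,ok=F), VALIDATE:-, TRANSFORM:-, EMIT:-] out:-; bubbles=3
Tick 2: [PARSE:P2(v=6,ok=F), VALIDATE:P1(v=3,ok=F), TRANSFORM:-, EMIT:-] out:-; bubbles=2
Tick 3: [PARSE:-, VALIDATE:P2(v=6,ok=F), TRANSFORM:P1(v=0,ok=F), EMIT:-] out:-; bubbles=2
Tick 4: [PARSE:P3(v=5,ok=F), VALIDATE:-, TRANSFORM:P2(v=0,ok=F), EMIT:P1(v=0,ok=F)] out:-; bubbles=1
Tick 5: [PARSE:-, VALIDATE:P3(v=5,ok=F), TRANSFORM:-, EMIT:P2(v=0,ok=F)] out:P1(v=0); bubbles=2
Tick 6: [PARSE:-, VALIDATE:-, TRANSFORM:P3(v=0,ok=F), EMIT:-] out:P2(v=0); bubbles=3
Tick 7: [PARSE:-, VALIDATE:-, TRANSFORM:-, EMIT:P3(v=0,ok=F)] out:-; bubbles=3
Tick 8: [PARSE:-, VALIDATE:-, TRANSFORM:-, EMIT:-] out:P3(v=0); bubbles=4
Total bubble-slots: 20

Answer: 20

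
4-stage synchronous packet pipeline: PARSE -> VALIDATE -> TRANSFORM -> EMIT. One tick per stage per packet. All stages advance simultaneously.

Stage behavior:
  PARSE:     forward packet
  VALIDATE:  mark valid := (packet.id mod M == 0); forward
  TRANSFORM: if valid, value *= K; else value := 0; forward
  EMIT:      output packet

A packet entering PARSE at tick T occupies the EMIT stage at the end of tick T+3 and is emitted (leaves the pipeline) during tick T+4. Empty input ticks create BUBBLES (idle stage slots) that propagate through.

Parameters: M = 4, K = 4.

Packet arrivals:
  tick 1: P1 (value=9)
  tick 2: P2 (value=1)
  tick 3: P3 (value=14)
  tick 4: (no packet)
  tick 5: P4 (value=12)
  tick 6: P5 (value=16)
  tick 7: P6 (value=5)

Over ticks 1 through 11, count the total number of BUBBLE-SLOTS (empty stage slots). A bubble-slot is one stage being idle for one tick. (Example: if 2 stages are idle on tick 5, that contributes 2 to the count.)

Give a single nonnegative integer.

Answer: 20

Derivation:
Tick 1: [PARSE:P1(v=9,ok=F), VALIDATE:-, TRANSFORM:-, EMIT:-] out:-; bubbles=3
Tick 2: [PARSE:P2(v=1,ok=F), VALIDATE:P1(v=9,ok=F), TRANSFORM:-, EMIT:-] out:-; bubbles=2
Tick 3: [PARSE:P3(v=14,ok=F), VALIDATE:P2(v=1,ok=F), TRANSFORM:P1(v=0,ok=F), EMIT:-] out:-; bubbles=1
Tick 4: [PARSE:-, VALIDATE:P3(v=14,ok=F), TRANSFORM:P2(v=0,ok=F), EMIT:P1(v=0,ok=F)] out:-; bubbles=1
Tick 5: [PARSE:P4(v=12,ok=F), VALIDATE:-, TRANSFORM:P3(v=0,ok=F), EMIT:P2(v=0,ok=F)] out:P1(v=0); bubbles=1
Tick 6: [PARSE:P5(v=16,ok=F), VALIDATE:P4(v=12,ok=T), TRANSFORM:-, EMIT:P3(v=0,ok=F)] out:P2(v=0); bubbles=1
Tick 7: [PARSE:P6(v=5,ok=F), VALIDATE:P5(v=16,ok=F), TRANSFORM:P4(v=48,ok=T), EMIT:-] out:P3(v=0); bubbles=1
Tick 8: [PARSE:-, VALIDATE:P6(v=5,ok=F), TRANSFORM:P5(v=0,ok=F), EMIT:P4(v=48,ok=T)] out:-; bubbles=1
Tick 9: [PARSE:-, VALIDATE:-, TRANSFORM:P6(v=0,ok=F), EMIT:P5(v=0,ok=F)] out:P4(v=48); bubbles=2
Tick 10: [PARSE:-, VALIDATE:-, TRANSFORM:-, EMIT:P6(v=0,ok=F)] out:P5(v=0); bubbles=3
Tick 11: [PARSE:-, VALIDATE:-, TRANSFORM:-, EMIT:-] out:P6(v=0); bubbles=4
Total bubble-slots: 20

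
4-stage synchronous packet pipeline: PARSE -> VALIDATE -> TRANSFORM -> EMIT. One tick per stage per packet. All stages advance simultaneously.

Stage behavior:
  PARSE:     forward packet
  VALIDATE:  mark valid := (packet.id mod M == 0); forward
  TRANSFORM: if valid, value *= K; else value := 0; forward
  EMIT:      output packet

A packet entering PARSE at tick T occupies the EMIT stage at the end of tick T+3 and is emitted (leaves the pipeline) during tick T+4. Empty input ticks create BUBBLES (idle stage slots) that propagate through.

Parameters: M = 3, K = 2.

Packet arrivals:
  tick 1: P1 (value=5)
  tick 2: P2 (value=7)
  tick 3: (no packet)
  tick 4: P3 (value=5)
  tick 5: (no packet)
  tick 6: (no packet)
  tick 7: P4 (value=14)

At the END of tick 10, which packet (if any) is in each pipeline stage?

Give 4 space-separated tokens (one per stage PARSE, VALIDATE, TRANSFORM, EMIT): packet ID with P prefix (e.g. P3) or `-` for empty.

Answer: - - - P4

Derivation:
Tick 1: [PARSE:P1(v=5,ok=F), VALIDATE:-, TRANSFORM:-, EMIT:-] out:-; in:P1
Tick 2: [PARSE:P2(v=7,ok=F), VALIDATE:P1(v=5,ok=F), TRANSFORM:-, EMIT:-] out:-; in:P2
Tick 3: [PARSE:-, VALIDATE:P2(v=7,ok=F), TRANSFORM:P1(v=0,ok=F), EMIT:-] out:-; in:-
Tick 4: [PARSE:P3(v=5,ok=F), VALIDATE:-, TRANSFORM:P2(v=0,ok=F), EMIT:P1(v=0,ok=F)] out:-; in:P3
Tick 5: [PARSE:-, VALIDATE:P3(v=5,ok=T), TRANSFORM:-, EMIT:P2(v=0,ok=F)] out:P1(v=0); in:-
Tick 6: [PARSE:-, VALIDATE:-, TRANSFORM:P3(v=10,ok=T), EMIT:-] out:P2(v=0); in:-
Tick 7: [PARSE:P4(v=14,ok=F), VALIDATE:-, TRANSFORM:-, EMIT:P3(v=10,ok=T)] out:-; in:P4
Tick 8: [PARSE:-, VALIDATE:P4(v=14,ok=F), TRANSFORM:-, EMIT:-] out:P3(v=10); in:-
Tick 9: [PARSE:-, VALIDATE:-, TRANSFORM:P4(v=0,ok=F), EMIT:-] out:-; in:-
Tick 10: [PARSE:-, VALIDATE:-, TRANSFORM:-, EMIT:P4(v=0,ok=F)] out:-; in:-
At end of tick 10: ['-', '-', '-', 'P4']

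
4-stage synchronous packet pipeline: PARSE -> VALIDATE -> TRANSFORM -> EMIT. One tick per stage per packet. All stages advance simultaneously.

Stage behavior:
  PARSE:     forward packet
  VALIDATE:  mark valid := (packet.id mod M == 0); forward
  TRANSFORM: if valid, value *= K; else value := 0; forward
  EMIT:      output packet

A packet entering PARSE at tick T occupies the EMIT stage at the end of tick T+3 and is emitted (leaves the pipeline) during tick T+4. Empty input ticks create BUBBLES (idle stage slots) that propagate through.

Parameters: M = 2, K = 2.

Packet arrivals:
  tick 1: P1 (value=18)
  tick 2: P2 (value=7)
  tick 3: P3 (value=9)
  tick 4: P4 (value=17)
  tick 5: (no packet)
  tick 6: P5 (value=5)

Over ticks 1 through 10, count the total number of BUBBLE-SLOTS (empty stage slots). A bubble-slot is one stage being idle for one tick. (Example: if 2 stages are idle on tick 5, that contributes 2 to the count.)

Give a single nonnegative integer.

Tick 1: [PARSE:P1(v=18,ok=F), VALIDATE:-, TRANSFORM:-, EMIT:-] out:-; bubbles=3
Tick 2: [PARSE:P2(v=7,ok=F), VALIDATE:P1(v=18,ok=F), TRANSFORM:-, EMIT:-] out:-; bubbles=2
Tick 3: [PARSE:P3(v=9,ok=F), VALIDATE:P2(v=7,ok=T), TRANSFORM:P1(v=0,ok=F), EMIT:-] out:-; bubbles=1
Tick 4: [PARSE:P4(v=17,ok=F), VALIDATE:P3(v=9,ok=F), TRANSFORM:P2(v=14,ok=T), EMIT:P1(v=0,ok=F)] out:-; bubbles=0
Tick 5: [PARSE:-, VALIDATE:P4(v=17,ok=T), TRANSFORM:P3(v=0,ok=F), EMIT:P2(v=14,ok=T)] out:P1(v=0); bubbles=1
Tick 6: [PARSE:P5(v=5,ok=F), VALIDATE:-, TRANSFORM:P4(v=34,ok=T), EMIT:P3(v=0,ok=F)] out:P2(v=14); bubbles=1
Tick 7: [PARSE:-, VALIDATE:P5(v=5,ok=F), TRANSFORM:-, EMIT:P4(v=34,ok=T)] out:P3(v=0); bubbles=2
Tick 8: [PARSE:-, VALIDATE:-, TRANSFORM:P5(v=0,ok=F), EMIT:-] out:P4(v=34); bubbles=3
Tick 9: [PARSE:-, VALIDATE:-, TRANSFORM:-, EMIT:P5(v=0,ok=F)] out:-; bubbles=3
Tick 10: [PARSE:-, VALIDATE:-, TRANSFORM:-, EMIT:-] out:P5(v=0); bubbles=4
Total bubble-slots: 20

Answer: 20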